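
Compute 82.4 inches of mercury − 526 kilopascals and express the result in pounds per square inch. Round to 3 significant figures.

82.4 inHg = 40.4711 psi and 526 kPa = 76.2899 psi.
40.4711 − 76.2899 ≈ -35.8 psi.

-35.8 psi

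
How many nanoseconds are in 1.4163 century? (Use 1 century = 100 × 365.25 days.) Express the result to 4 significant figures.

1 century = 3.15576 × 10^18 nanoseconds.
Then 1.4163 × 3.15576 × 10^18 ≈ 4.470 × 10^18 ns.

4.470 × 10^18 nanoseconds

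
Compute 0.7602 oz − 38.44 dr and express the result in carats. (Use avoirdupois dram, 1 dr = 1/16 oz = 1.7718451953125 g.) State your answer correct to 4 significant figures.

0.7602 oz = 107.757 ct and 38.44 dr = 340.549 ct.
107.757 − 340.549 ≈ -232.8 ct.

-232.8 ct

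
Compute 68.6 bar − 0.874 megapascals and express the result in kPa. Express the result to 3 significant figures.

68.6 bar = 6860.00 kPa and 0.874 MPa = 874.000 kPa.
6860.00 − 874.000 ≈ 5990 kPa.

5990 kilopascals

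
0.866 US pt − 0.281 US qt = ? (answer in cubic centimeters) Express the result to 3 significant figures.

0.866 US pt = 409.771 cm³ and 0.281 US qt = 265.925 cm³.
409.771 − 265.925 ≈ 144 cm³.

144 cm³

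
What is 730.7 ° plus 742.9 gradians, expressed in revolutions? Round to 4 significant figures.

3.887 revolutions

730.7 ° = 2.02972 rev and 742.9 grad = 1.85725 rev.
2.02972 + 1.85725 ≈ 3.887 rev.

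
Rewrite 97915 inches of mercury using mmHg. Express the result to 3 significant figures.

1 inch of mercury = 25.4000 mmHg.
Then 97915 × 25.4000 ≈ 2.49 × 10^6 mmHg.

2.49 × 10^6 mmHg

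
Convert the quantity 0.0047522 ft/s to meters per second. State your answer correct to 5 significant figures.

1 ft/s = 0.304800 m/s.
Then 0.0047522 × 0.304800 ≈ 0.0014485 m/s.

0.0014485 m/s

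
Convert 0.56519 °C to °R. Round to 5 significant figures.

°R = (°C + 273.15) × 9/5.
Applying the formula gives 492.69 °R.

492.69 degrees Rankine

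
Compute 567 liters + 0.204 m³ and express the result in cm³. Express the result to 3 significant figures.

771000 cm³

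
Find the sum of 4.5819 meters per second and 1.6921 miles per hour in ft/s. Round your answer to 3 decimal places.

4.5819 m/s = 15.0325 ft/s and 1.6921 mph = 2.48175 ft/s.
15.0325 + 2.48175 ≈ 17.514 ft/s.

17.514 feet per second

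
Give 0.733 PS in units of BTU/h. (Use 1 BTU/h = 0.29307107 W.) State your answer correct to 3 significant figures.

1840 BTU/h

1 PS = 2509.63 BTU/h.
Then 0.733 × 2509.63 ≈ 1840 BTU/h.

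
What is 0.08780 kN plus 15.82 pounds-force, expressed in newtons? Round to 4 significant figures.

158.2 N

0.08780 kN = 87.8000 N and 15.82 lbf = 70.3709 N.
87.8000 + 70.3709 ≈ 158.2 N.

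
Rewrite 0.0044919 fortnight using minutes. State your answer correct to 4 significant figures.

1 fortnight = 20160.0 minutes.
Then 0.0044919 × 20160.0 ≈ 90.56 min.

90.56 minutes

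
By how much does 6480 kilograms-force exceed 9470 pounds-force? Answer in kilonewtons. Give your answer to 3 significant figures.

21.4 kN

6480 kgf = 63.5471 kN and 9470 lbf = 42.1247 kN.
63.5471 − 42.1247 ≈ 21.4 kN.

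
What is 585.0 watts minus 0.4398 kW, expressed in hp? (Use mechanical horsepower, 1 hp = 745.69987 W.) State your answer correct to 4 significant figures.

585.0 W = 0.784498 hp and 0.4398 kW = 0.589782 hp.
0.784498 − 0.589782 ≈ 0.1947 hp.

0.1947 hp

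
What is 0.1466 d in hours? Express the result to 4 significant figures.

3.518 h

1 day = 24.0000 hours.
Thus 0.1466 × 24.0000 ≈ 3.518 h.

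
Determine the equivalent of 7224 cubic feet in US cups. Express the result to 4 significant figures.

1 cubic foot = 119.688 US cups.
Then 7224 × 119.688 ≈ 864600 US cup.

864600 US cups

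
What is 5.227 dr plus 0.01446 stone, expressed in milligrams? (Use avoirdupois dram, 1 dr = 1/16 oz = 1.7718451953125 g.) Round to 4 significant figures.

5.227 dr = 9261.43 mg and 0.01446 st = 91825.2 mg.
9261.43 + 91825.2 ≈ 101100 mg.

101100 milligrams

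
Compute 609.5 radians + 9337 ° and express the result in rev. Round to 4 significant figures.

609.5 rad = 97.0049 rev and 9337 ° = 25.9361 rev.
97.0049 + 25.9361 ≈ 122.9 rev.

122.9 rev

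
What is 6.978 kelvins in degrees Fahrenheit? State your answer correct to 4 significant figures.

-447.1 degrees Fahrenheit

K = (°F + 459.67) × 5/9.
Applying the formula gives -447.1 °F.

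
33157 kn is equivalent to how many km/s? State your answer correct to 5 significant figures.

17.057 kilometers per second

1 knot = 0.000514444 kilometers per second.
33157 × 0.000514444 ≈ 17.057 km/s.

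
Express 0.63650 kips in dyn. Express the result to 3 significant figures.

1 kip = 4.44822e+8 dyn.
Thus 0.63650 × 4.44822e+8 ≈ 2.83e+8 dyn.

2.83e+8 dyn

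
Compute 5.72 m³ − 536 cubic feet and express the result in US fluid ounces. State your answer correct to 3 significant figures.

5.72 m³ = 193416 US fl oz and 536 ft³ = 513223 US fl oz.
193416 − 513223 ≈ -320000 US fl oz.

-320000 US fluid ounces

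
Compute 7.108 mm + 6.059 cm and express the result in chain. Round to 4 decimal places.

0.0034 chain

7.108 mm = 0.000353337 chain and 6.059 cm = 0.00301191 chain.
0.000353337 + 0.00301191 ≈ 0.0034 chain.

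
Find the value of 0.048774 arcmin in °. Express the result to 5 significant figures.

0.00081290 °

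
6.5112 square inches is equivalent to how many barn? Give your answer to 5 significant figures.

1 in² = 6.45160 × 10^24 barns.
6.5112 × 6.45160 × 10^24 ≈ 4.2008 × 10^25 barn.

4.2008 × 10^25 barns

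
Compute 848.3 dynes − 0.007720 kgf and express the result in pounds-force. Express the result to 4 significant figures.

-0.01511 lbf

848.3 dyn = 0.00190705 lbf and 0.007720 kgf = 0.0170197 lbf.
0.00190705 − 0.0170197 ≈ -0.01511 lbf.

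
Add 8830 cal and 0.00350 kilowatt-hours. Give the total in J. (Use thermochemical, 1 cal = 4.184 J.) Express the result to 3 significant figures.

49500 joules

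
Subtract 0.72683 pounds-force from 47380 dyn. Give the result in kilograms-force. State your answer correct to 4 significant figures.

47380 dyn = 0.0483142 kgf and 0.72683 lbf = 0.329685 kgf.
0.0483142 − 0.329685 ≈ -0.2814 kgf.

-0.2814 kgf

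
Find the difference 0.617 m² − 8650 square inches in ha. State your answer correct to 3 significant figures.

-0.000496 hectares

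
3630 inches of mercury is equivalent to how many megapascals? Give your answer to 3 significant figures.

1 inch of mercury = 0.00338639 MPa.
So 3630 × 0.00338639 ≈ 12.3 MPa.

12.3 MPa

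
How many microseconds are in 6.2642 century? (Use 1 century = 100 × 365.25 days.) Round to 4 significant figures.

1.977 × 10^16 microseconds

1 century = 3.15576 × 10^15 microseconds.
Then 6.2642 × 3.15576 × 10^15 ≈ 1.977 × 10^16 μs.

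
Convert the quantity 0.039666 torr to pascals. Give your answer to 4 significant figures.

5.288 Pa

1 torr = 133.322 pascals.
0.039666 × 133.322 ≈ 5.288 Pa.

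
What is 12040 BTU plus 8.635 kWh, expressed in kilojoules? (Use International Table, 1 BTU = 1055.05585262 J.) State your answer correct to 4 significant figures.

43790 kilojoules

12040 BTU = 12702.9 kJ and 8.635 kWh = 31086.0 kJ.
12702.9 + 31086.0 ≈ 43790 kJ.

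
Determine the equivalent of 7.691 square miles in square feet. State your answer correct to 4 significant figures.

2.144e+8 square feet

1 mi² = 2.78784e+7 square feet.
7.691 × 2.78784e+7 ≈ 2.144e+8 ft².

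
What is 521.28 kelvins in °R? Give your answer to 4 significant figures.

°R = K × 9/5.
Applying the formula gives 938.3 °R.

938.3 degrees Rankine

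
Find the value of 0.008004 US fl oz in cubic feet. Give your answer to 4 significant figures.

8.359e-6 ft³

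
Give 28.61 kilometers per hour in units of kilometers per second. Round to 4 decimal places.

0.0079 km/s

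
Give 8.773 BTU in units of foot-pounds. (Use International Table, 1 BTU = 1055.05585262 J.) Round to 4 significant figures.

6827 foot-pounds

1 British thermal unit = 778.169 foot-pounds.
8.773 × 778.169 ≈ 6827 ft·lbf.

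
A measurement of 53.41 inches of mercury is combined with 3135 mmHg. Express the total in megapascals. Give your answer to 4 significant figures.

53.41 inHg = 0.180867 MPa and 3135 mmHg = 0.417966 MPa.
0.180867 + 0.417966 ≈ 0.5988 MPa.

0.5988 MPa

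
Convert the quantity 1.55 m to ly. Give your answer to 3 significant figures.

1 m = 1.05700 × 10^-16 ly.
Thus 1.55 × 1.05700 × 10^-16 ≈ 1.64 × 10^-16 ly.

1.64 × 10^-16 ly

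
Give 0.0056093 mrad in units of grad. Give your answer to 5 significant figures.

1 milliradian = 0.0636620 grad.
0.0056093 × 0.0636620 ≈ 0.00035710 grad.

0.00035710 grad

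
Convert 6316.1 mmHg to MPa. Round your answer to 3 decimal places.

0.842 MPa

1 millimeter of mercury = 0.000133322 MPa.
Then 6316.1 × 0.000133322 ≈ 0.842 MPa.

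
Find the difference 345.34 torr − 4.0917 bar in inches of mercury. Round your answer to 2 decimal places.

-107.23 inches of mercury

345.34 torr = 13.5961 inHg and 4.0917 bar = 120.828 inHg.
13.5961 − 120.828 ≈ -107.23 inHg.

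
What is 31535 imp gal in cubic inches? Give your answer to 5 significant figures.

8.7484 × 10^6 cubic inches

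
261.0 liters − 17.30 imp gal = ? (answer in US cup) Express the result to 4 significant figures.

770.8 US cup

261.0 L = 1103.18 US cup and 17.30 imp gal = 332.423 US cup.
1103.18 − 332.423 ≈ 770.8 US cup.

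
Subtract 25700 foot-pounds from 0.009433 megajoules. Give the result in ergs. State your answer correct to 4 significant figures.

0.009433 MJ = 9.43300e+10 erg and 25700 ft·lbf = 3.48445e+11 erg.
9.43300e+10 − 3.48445e+11 ≈ -2.541e+11 erg.

-2.541e+11 ergs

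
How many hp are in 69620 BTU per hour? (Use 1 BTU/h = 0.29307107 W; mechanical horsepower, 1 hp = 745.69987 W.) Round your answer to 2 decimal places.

27.36 hp

1 BTU per hour = 0.000393015 hp.
So 69620 × 0.000393015 ≈ 27.36 hp.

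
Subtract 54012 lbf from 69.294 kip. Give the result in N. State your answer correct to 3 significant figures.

69.294 kip = 308235 N and 54012 lbf = 240257 N.
308235 − 240257 ≈ 68000 N.

68000 N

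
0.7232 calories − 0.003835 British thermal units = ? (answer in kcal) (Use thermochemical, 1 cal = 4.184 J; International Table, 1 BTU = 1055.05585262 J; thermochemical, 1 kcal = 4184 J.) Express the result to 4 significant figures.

0.7232 cal = 0.0007232000 kcal and 0.003835 BTU = 0.0009670505 kcal.
0.0007232000 − 0.0009670505 ≈ -0.0002439 kcal.

-0.0002439 kcal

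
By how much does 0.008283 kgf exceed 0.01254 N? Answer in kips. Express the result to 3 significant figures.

0.008283 kgf = 1.82609e-5 kip and 0.01254 N = 2.81910e-6 kip.
1.82609e-5 − 2.81910e-6 ≈ 1.54e-5 kip.

1.54e-5 kip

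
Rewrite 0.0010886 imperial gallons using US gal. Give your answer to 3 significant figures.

0.00131 US gal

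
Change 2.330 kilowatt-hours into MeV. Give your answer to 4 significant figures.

5.235e+19 MeV

1 kilowatt-hour = 2.24694e+19 MeV.
Then 2.330 × 2.24694e+19 ≈ 5.235e+19 MeV.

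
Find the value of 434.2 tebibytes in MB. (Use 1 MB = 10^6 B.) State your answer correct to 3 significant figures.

4.77 × 10^8 MB

1 tebibyte = 1.09951 × 10^6 MB.
Thus 434.2 × 1.09951 × 10^6 ≈ 4.77 × 10^8 MB.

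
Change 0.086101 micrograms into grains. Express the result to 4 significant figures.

1 microgram = 1.54324 × 10^-5 grains.
0.086101 × 1.54324 × 10^-5 ≈ 1.329 × 10^-6 gr.

1.329 × 10^-6 gr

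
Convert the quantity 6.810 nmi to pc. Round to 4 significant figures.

4.087e-13 pc

1 nautical mile = 6.00192e-14 parsecs.
So 6.810 × 6.00192e-14 ≈ 4.087e-13 pc.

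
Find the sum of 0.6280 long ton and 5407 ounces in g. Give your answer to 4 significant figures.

791400 grams

0.6280 long ton = 638077 g and 5407 oz = 153286 g.
638077 + 153286 ≈ 791400 g.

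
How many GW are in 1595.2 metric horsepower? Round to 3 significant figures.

0.00117 gigawatts

1 PS = 7.35499e-7 gigawatts.
So 1595.2 × 7.35499e-7 ≈ 0.00117 GW.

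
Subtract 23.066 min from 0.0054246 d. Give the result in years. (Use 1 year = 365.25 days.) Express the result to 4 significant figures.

-2.900 × 10^-5 yr

0.0054246 d = 1.48517 × 10^-5 yr and 23.066 min = 4.38550 × 10^-5 yr.
1.48517 × 10^-5 − 4.38550 × 10^-5 ≈ -2.900 × 10^-5 yr.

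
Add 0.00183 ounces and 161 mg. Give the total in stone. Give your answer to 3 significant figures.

3.35 × 10^-5 stone

0.00183 oz = 8.16964 × 10^-6 st and 161 mg = 2.53532 × 10^-5 st.
8.16964 × 10^-6 + 2.53532 × 10^-5 ≈ 3.35 × 10^-5 st.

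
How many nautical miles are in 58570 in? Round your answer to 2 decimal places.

0.80 nmi

1 in = 1.37149 × 10^-5 nmi.
Then 58570 × 1.37149 × 10^-5 ≈ 0.80 nmi.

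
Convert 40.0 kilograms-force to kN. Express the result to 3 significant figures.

0.392 kilonewtons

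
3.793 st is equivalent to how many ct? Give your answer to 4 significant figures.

1 st = 31751.5 carats.
3.793 × 31751.5 ≈ 120400 ct.

120400 ct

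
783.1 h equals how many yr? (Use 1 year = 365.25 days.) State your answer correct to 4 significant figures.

0.08933 yr

1 h = 0.000114077 yr.
So 783.1 × 0.000114077 ≈ 0.08933 yr.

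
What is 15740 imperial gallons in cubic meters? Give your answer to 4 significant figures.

71.56 m³

1 imperial gallon = 0.00454609 m³.
So 15740 × 0.00454609 ≈ 71.56 m³.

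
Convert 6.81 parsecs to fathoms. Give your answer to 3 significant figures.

1.15 × 10^17 fathom

1 pc = 1.68727 × 10^16 fathoms.
Thus 6.81 × 1.68727 × 10^16 ≈ 1.15 × 10^17 fathom.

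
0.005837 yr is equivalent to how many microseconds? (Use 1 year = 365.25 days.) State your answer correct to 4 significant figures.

1.842 × 10^11 microseconds

1 year = 3.15576 × 10^13 μs.
Then 0.005837 × 3.15576 × 10^13 ≈ 1.842 × 10^11 μs.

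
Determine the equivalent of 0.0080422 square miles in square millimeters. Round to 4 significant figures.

1 mi² = 2.58999 × 10^12 mm².
Then 0.0080422 × 2.58999 × 10^12 ≈ 2.083 × 10^10 mm².

2.083 × 10^10 square millimeters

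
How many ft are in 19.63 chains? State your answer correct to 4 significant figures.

1296 ft

1 chain = 66.0000 feet.
Thus 19.63 × 66.0000 ≈ 1296 ft.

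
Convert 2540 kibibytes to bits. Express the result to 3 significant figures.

2.08 × 10^7 bit

1 kibibyte = 8192.00 bit.
Then 2540 × 8192.00 ≈ 2.08 × 10^7 bit.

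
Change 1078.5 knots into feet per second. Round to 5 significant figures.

1 kn = 1.68781 ft/s.
1078.5 × 1.68781 ≈ 1820.3 ft/s.

1820.3 ft/s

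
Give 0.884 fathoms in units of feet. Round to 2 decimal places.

5.30 feet

1 fathom = 6.00000 feet.
0.884 × 6.00000 ≈ 5.30 ft.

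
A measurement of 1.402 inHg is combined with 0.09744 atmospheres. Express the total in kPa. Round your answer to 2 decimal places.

1.402 inHg = 4.74772 kPa and 0.09744 atm = 9.87311 kPa.
4.74772 + 9.87311 ≈ 14.62 kPa.

14.62 kPa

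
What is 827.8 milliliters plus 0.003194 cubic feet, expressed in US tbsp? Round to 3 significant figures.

62.1 US tablespoons

827.8 mL = 55.9825 US tbsp and 0.003194 ft³ = 6.11655 US tbsp.
55.9825 + 6.11655 ≈ 62.1 US tbsp.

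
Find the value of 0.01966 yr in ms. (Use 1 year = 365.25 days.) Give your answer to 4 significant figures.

6.204 × 10^8 milliseconds

1 year = 3.15576 × 10^10 milliseconds.
0.01966 × 3.15576 × 10^10 ≈ 6.204 × 10^8 ms.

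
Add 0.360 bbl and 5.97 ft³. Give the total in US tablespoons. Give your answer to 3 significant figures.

15300 US tbsp

0.360 bbl = 3870.72 US tbsp and 5.97 ft³ = 11432.6 US tbsp.
3870.72 + 11432.6 ≈ 15300 US tbsp.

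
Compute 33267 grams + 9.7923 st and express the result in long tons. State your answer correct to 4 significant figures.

0.09394 long ton

33267 g = 0.0327416 long ton and 9.7923 st = 0.0612019 long ton.
0.0327416 + 0.0612019 ≈ 0.09394 long ton.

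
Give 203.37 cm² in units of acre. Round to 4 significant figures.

5.025e-6 acre

1 square centimeter = 2.47105e-8 acre.
Then 203.37 × 2.47105e-8 ≈ 5.025e-6 acre.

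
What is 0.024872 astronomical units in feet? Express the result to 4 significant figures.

1.221 × 10^10 feet

1 au = 4.90807 × 10^11 ft.
Thus 0.024872 × 4.90807 × 10^11 ≈ 1.221 × 10^10 ft.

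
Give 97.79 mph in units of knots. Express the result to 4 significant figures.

84.98 kn

1 mph = 0.868976 kn.
Then 97.79 × 0.868976 ≈ 84.98 kn.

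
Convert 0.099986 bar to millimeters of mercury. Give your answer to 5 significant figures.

74.996 millimeters of mercury

1 bar = 750.062 millimeters of mercury.
So 0.099986 × 750.062 ≈ 74.996 mmHg.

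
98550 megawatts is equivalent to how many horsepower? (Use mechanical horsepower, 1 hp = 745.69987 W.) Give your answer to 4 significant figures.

1.322e+8 horsepower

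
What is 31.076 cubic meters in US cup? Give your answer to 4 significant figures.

131400 US cup

1 m³ = 4226.75 US cups.
Thus 31.076 × 4226.75 ≈ 131400 US cup.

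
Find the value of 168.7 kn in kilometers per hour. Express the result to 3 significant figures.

1 kn = 1.85200 kilometers per hour.
So 168.7 × 1.85200 ≈ 312 km/h.

312 km/h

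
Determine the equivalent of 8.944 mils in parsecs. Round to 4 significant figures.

1 mil = 8.23158 × 10^-22 parsecs.
Thus 8.944 × 8.23158 × 10^-22 ≈ 7.362 × 10^-21 pc.

7.362 × 10^-21 parsecs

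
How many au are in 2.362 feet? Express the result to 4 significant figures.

4.812e-12 au

1 foot = 2.03746e-12 au.
Then 2.362 × 2.03746e-12 ≈ 4.812e-12 au.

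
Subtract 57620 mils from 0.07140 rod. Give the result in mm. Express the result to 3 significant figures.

0.07140 rod = 359.085 mm and 57620 mil = 1463.55 mm.
359.085 − 1463.55 ≈ -1100 mm.

-1100 mm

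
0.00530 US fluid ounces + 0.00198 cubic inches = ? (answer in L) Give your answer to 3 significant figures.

0.000189 liters

0.00530 US fl oz = 0.000156740 L and 0.00198 in³ = 3.24464e-5 L.
0.000156740 + 3.24464e-5 ≈ 0.000189 L.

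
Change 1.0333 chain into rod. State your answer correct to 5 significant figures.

4.1332 rods

1 chain = 4.00000 rods.
Then 1.0333 × 4.00000 ≈ 4.1332 rod.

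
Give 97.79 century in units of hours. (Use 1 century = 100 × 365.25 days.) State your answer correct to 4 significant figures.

8.572e+7 h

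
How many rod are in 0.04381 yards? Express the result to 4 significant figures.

0.007965 rod

1 yd = 0.181818 rods.
0.04381 × 0.181818 ≈ 0.007965 rod.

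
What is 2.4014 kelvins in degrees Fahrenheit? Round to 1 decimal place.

-455.3 degrees Fahrenheit

K = (°F + 459.67) × 5/9.
Applying the formula gives -455.3 °F.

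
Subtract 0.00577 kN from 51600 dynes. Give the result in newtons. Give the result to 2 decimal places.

-5.25 newtons

51600 dyn = 0.516000 N and 0.00577 kN = 5.77000 N.
0.516000 − 5.77000 ≈ -5.25 N.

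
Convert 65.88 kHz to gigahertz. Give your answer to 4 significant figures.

1 kHz = 1.00000e-6 GHz.
Then 65.88 × 1.00000e-6 ≈ 6.588e-5 GHz.

6.588e-5 gigahertz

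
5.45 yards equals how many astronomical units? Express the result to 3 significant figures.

3.33 × 10^-11 astronomical units

1 yd = 6.11239 × 10^-12 au.
So 5.45 × 6.11239 × 10^-12 ≈ 3.33 × 10^-11 au.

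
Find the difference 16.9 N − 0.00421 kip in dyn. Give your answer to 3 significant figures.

16.9 N = 1.69000 × 10^6 dyn and 0.00421 kip = 1.87270 × 10^6 dyn.
1.69000 × 10^6 − 1.87270 × 10^6 ≈ -183000 dyn.

-183000 dyn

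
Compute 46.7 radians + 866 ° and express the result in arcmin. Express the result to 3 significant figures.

46.7 rad = 160543 arcmin and 866 ° = 51960.0 arcmin.
160543 + 51960.0 ≈ 213000 arcmin.

213000 arcmin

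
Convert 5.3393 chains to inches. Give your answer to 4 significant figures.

4229 inches

1 chain = 792.000 inches.
So 5.3393 × 792.000 ≈ 4229 in.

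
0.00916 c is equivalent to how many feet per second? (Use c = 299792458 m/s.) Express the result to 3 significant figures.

1 speed of light = 9.83571 × 10^8 ft/s.
0.00916 × 9.83571 × 10^8 ≈ 9.01 × 10^6 ft/s.

9.01 × 10^6 ft/s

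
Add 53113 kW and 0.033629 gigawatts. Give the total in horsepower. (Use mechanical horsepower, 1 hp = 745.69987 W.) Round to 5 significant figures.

116320 horsepower

53113 kW = 71225.7 hp and 0.033629 GW = 45097.2 hp.
71225.7 + 45097.2 ≈ 116320 hp.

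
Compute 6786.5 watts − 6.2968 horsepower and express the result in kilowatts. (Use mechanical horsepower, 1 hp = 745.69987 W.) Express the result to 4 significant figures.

2.091 kW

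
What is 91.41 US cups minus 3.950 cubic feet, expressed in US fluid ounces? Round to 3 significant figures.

-3050 US fluid ounces

91.41 US cup = 731.280 US fl oz and 3.950 ft³ = 3782.15 US fl oz.
731.280 − 3782.15 ≈ -3050 US fl oz.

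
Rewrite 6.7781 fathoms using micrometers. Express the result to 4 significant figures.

1.240 × 10^7 μm

1 fathom = 1.82880 × 10^6 μm.
So 6.7781 × 1.82880 × 10^6 ≈ 1.240 × 10^7 μm.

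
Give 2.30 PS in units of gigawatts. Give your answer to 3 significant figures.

1.69e-6 GW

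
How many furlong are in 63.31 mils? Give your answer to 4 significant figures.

1 mil = 1.26263 × 10^-7 furlong.
Then 63.31 × 1.26263 × 10^-7 ≈ 7.994 × 10^-6 furlong.

7.994 × 10^-6 furlongs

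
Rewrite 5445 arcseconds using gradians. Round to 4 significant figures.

1.681 grad

1 arcsec = 0.000308642 grad.
Then 5445 × 0.000308642 ≈ 1.681 grad.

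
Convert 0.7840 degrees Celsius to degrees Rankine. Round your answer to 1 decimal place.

°R = (°C + 273.15) × 9/5.
Applying the formula gives 493.1 °R.

493.1 degrees Rankine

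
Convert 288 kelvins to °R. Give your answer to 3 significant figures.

°R = K × 9/5.
Applying the formula gives 518 °R.

518 °R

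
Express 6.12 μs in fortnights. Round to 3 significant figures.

1 microsecond = 8.26720e-13 fortnights.
So 6.12 × 8.26720e-13 ≈ 5.06e-12 fortnight.

5.06e-12 fortnight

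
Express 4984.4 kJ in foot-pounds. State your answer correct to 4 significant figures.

3.676 × 10^6 foot-pounds

1 kilojoule = 737.562 ft·lbf.
So 4984.4 × 737.562 ≈ 3.676 × 10^6 ft·lbf.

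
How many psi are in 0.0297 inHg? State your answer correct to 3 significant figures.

1 inHg = 0.491154 psi.
Then 0.0297 × 0.491154 ≈ 0.0146 psi.

0.0146 pounds per square inch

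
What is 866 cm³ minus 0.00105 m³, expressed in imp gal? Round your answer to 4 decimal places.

-0.0405 imp gal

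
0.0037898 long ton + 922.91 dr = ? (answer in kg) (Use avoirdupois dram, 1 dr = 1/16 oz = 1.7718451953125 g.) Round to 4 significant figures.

5.486 kilograms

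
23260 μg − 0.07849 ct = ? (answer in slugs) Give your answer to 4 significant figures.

5.182e-7 slugs

23260 μg = 1.59382e-6 slug and 0.07849 ct = 1.07565e-6 slug.
1.59382e-6 − 1.07565e-6 ≈ 5.182e-7 slug.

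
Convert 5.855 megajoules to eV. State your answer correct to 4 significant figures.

3.654e+25 electronvolts

1 megajoule = 6.24151e+24 eV.
Thus 5.855 × 6.24151e+24 ≈ 3.654e+25 eV.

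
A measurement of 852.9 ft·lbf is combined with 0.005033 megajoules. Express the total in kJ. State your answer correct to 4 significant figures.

852.9 ft·lbf = 1.15638 kJ and 0.005033 MJ = 5.03300 kJ.
1.15638 + 5.03300 ≈ 6.189 kJ.

6.189 kilojoules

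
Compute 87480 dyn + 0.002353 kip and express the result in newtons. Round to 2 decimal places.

87480 dyn = 0.874800 N and 0.002353 kip = 10.4667 N.
0.874800 + 10.4667 ≈ 11.34 N.

11.34 newtons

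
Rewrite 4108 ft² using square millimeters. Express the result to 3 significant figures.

3.82 × 10^8 square millimeters

1 ft² = 92903.0 mm².
4108 × 92903.0 ≈ 3.82 × 10^8 mm².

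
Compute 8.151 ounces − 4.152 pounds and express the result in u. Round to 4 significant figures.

8.151 oz = 1.39158 × 10^26 u and 4.152 lb = 1.13416 × 10^27 u.
1.39158 × 10^26 − 1.13416 × 10^27 ≈ -9.950 × 10^26 u.

-9.950 × 10^26 atomic mass units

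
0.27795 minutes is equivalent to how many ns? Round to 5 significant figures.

1.6677e+10 ns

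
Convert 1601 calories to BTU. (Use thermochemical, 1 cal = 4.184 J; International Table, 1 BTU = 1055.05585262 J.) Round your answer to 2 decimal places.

6.35 British thermal units

1 cal = 0.00396567 BTU.
So 1601 × 0.00396567 ≈ 6.35 BTU.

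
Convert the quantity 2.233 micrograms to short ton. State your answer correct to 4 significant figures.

2.461 × 10^-12 short ton

1 microgram = 1.10231 × 10^-12 short tons.
Then 2.233 × 1.10231 × 10^-12 ≈ 2.461 × 10^-12 short ton.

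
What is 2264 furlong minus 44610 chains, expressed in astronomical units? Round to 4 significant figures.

-2.954e-6 au

2264 furlong = 3.04446e-6 au and 44610 chain = 5.99882e-6 au.
3.04446e-6 − 5.99882e-6 ≈ -2.954e-6 au.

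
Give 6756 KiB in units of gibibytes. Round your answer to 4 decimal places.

0.0064 GiB

1 KiB = 9.53674e-7 GiB.
6756 × 9.53674e-7 ≈ 0.0064 GiB.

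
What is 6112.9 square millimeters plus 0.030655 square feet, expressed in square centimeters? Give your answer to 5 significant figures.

89.608 cm²

6112.9 mm² = 61.1290 cm² and 0.030655 ft² = 28.4794 cm².
61.1290 + 28.4794 ≈ 89.608 cm².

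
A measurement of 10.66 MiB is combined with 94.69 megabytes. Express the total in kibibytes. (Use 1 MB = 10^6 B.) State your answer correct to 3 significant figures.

103000 kibibytes

10.66 MiB = 10915.8 KiB and 94.69 MB = 92470.7 KiB.
10915.8 + 92470.7 ≈ 103000 KiB.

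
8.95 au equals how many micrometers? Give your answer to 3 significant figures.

1.34e+18 micrometers

1 astronomical unit = 1.49598e+17 μm.
So 8.95 × 1.49598e+17 ≈ 1.34e+18 μm.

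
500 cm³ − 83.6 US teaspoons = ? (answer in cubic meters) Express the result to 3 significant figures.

500 cm³ = 0.000500000 m³ and 83.6 US tsp = 0.000412058 m³.
0.000500000 − 0.000412058 ≈ 8.79 × 10^-5 m³.

8.79 × 10^-5 m³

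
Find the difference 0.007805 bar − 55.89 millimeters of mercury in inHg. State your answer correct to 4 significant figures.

-1.970 inHg

0.007805 bar = 0.230482 inHg and 55.89 mmHg = 2.20039 inHg.
0.230482 − 2.20039 ≈ -1.970 inHg.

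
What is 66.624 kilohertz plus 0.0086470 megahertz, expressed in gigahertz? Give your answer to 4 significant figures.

7.527 × 10^-5 gigahertz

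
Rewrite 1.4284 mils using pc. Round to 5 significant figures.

1.1758 × 10^-21 pc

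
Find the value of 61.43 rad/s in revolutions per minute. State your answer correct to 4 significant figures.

1 rad/s = 9.54930 revolutions per minute.
61.43 × 9.54930 ≈ 586.6 rpm.

586.6 revolutions per minute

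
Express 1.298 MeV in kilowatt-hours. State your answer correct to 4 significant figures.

1 MeV = 4.45049e-20 kilowatt-hours.
Then 1.298 × 4.45049e-20 ≈ 5.777e-20 kWh.

5.777e-20 kilowatt-hours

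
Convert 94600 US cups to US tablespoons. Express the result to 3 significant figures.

1.51 × 10^6 US tbsp

1 US cup = 16.0000 US tbsp.
So 94600 × 16.0000 ≈ 1.51 × 10^6 US tbsp.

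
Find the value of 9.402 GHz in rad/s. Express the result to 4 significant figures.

5.907 × 10^10 radians per second

1 gigahertz = 6.28319 × 10^9 rad/s.
Then 9.402 × 6.28319 × 10^9 ≈ 5.907 × 10^10 rad/s.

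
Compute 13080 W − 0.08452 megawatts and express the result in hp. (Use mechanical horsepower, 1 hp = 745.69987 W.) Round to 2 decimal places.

13080 W = 17.5406 hp and 0.08452 MW = 113.343 hp.
17.5406 − 113.343 ≈ -95.80 hp.

-95.80 hp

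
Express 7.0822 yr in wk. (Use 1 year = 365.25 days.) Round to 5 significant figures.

1 yr = 52.1786 wk.
7.0822 × 52.1786 ≈ 369.54 wk.

369.54 weeks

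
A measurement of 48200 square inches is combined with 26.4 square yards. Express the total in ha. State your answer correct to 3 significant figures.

0.00532 ha

48200 in² = 0.00310967 ha and 26.4 yd² = 0.00220738 ha.
0.00310967 + 0.00220738 ≈ 0.00532 ha.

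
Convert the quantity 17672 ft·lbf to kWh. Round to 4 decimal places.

1 foot-pound = 3.76616e-7 kWh.
Thus 17672 × 3.76616e-7 ≈ 0.0067 kWh.

0.0067 kilowatt-hours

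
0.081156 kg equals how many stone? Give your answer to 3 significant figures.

0.0128 stone

1 kilogram = 0.157473 st.
0.081156 × 0.157473 ≈ 0.0128 st.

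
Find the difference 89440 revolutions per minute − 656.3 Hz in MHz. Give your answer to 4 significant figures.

0.0008344 megahertz

89440 rpm = 0.00149067 MHz and 656.3 Hz = 0.000656300 MHz.
0.00149067 − 0.000656300 ≈ 0.0008344 MHz.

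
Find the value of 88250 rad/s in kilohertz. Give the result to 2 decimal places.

1 radian per second = 0.000159155 kHz.
Then 88250 × 0.000159155 ≈ 14.05 kHz.

14.05 kilohertz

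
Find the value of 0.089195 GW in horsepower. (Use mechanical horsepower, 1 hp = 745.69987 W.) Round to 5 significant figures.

119610 hp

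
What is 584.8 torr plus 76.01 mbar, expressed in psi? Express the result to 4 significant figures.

584.8 torr = 11.3081 psi and 76.01 mbar = 1.10243 psi.
11.3081 + 1.10243 ≈ 12.41 psi.

12.41 psi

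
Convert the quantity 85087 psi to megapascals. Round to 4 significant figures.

586.7 MPa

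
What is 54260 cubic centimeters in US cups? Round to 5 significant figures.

1 cm³ = 0.00422675 US cups.
So 54260 × 0.00422675 ≈ 229.34 US cup.

229.34 US cup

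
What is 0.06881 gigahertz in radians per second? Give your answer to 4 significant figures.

4.323 × 10^8 rad/s

1 gigahertz = 6.28319 × 10^9 radians per second.
So 0.06881 × 6.28319 × 10^9 ≈ 4.323 × 10^8 rad/s.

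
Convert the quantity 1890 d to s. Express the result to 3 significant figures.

1 day = 86400.0 s.
Thus 1890 × 86400.0 ≈ 1.63e+8 s.

1.63e+8 s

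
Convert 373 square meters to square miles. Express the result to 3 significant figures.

1 square meter = 3.86102 × 10^-7 square miles.
So 373 × 3.86102 × 10^-7 ≈ 0.000144 mi².

0.000144 mi²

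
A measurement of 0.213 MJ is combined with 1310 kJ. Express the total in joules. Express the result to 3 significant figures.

1.52e+6 joules

0.213 MJ = 213000 J and 1310 kJ = 1.31000e+6 J.
213000 + 1.31000e+6 ≈ 1.52e+6 J.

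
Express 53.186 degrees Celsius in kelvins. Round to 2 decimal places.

326.34 kelvins

K = °C + 273.15.
Applying the formula gives 326.34 K.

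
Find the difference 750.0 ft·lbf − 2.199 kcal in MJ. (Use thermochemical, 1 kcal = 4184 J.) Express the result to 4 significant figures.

-0.008184 megajoules

750.0 ft·lbf = 0.00101686 MJ and 2.199 kcal = 0.00920062 MJ.
0.00101686 − 0.00920062 ≈ -0.008184 MJ.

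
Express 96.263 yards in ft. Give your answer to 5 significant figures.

288.79 ft

1 yd = 3.00000 ft.
96.263 × 3.00000 ≈ 288.79 ft.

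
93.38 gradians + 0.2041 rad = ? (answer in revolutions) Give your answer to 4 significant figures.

93.38 grad = 0.233450 rev and 0.2041 rad = 0.0324835 rev.
0.233450 + 0.0324835 ≈ 0.2659 rev.

0.2659 rev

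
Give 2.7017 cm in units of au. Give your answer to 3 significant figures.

1.81e-13 au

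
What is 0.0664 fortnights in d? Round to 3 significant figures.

1 fortnight = 14.0000 d.
0.0664 × 14.0000 ≈ 0.930 d.

0.930 days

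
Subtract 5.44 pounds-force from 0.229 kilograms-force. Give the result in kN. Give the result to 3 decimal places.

-0.022 kN

0.229 kgf = 0.00224572 kN and 5.44 lbf = 0.0241983 kN.
0.00224572 − 0.0241983 ≈ -0.022 kN.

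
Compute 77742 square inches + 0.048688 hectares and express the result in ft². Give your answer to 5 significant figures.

5780.6 square feet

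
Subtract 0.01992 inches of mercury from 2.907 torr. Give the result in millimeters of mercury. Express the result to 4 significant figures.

2.907 torr = 2.90700 mmHg and 0.01992 inHg = 0.505968 mmHg.
2.90700 − 0.505968 ≈ 2.401 mmHg.

2.401 mmHg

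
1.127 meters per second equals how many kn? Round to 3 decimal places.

1 m/s = 1.94384 kn.
So 1.127 × 1.94384 ≈ 2.191 kn.

2.191 kn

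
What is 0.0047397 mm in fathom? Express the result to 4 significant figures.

2.592e-6 fathom

1 millimeter = 0.000546807 fathom.
So 0.0047397 × 0.000546807 ≈ 2.592e-6 fathom.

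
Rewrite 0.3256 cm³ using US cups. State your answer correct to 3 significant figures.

0.00138 US cup

1 cubic centimeter = 0.00422675 US cup.
Then 0.3256 × 0.00422675 ≈ 0.00138 US cup.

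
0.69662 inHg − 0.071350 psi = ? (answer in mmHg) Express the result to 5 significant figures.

14.004 millimeters of mercury

0.69662 inHg = 17.6941 mmHg and 0.071350 psi = 3.68986 mmHg.
17.6941 − 3.68986 ≈ 14.004 mmHg.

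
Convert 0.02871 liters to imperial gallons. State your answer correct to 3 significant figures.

0.00632 imp gal

1 L = 0.219969 imperial gallons.
0.02871 × 0.219969 ≈ 0.00632 imp gal.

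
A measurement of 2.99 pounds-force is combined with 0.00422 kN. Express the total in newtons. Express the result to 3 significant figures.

2.99 lbf = 13.3002 N and 0.00422 kN = 4.22000 N.
13.3002 + 4.22000 ≈ 17.5 N.

17.5 N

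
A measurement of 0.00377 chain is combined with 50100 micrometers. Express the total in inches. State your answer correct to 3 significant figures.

4.96 in

0.00377 chain = 2.98584 in and 50100 μm = 1.97244 in.
2.98584 + 1.97244 ≈ 4.96 in.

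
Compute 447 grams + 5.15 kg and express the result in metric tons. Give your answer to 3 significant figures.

0.00560 metric tons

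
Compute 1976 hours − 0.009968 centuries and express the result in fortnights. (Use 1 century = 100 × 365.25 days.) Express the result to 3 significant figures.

-20.1 fortnight

1976 h = 5.88095 fortnight and 0.009968 century = 26.0058 fortnight.
5.88095 − 26.0058 ≈ -20.1 fortnight.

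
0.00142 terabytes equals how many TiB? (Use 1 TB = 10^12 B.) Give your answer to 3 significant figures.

0.00129 TiB

1 TB = 0.909495 tebibytes.
Then 0.00142 × 0.909495 ≈ 0.00129 TiB.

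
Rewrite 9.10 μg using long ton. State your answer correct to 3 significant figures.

8.96e-12 long tons

1 μg = 9.84207e-13 long ton.
Thus 9.10 × 9.84207e-13 ≈ 8.96e-12 long ton.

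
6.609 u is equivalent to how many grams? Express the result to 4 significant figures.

1 atomic mass unit = 1.66054 × 10^-24 g.
Then 6.609 × 1.66054 × 10^-24 ≈ 1.097 × 10^-23 g.

1.097 × 10^-23 grams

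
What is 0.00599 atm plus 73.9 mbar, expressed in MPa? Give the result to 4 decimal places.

0.0080 MPa

0.00599 atm = 0.000606937 MPa and 73.9 mbar = 0.00739000 MPa.
0.000606937 + 0.00739000 ≈ 0.0080 MPa.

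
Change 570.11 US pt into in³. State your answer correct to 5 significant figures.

16462 in³

1 US pt = 28.8750 cubic inches.
So 570.11 × 28.8750 ≈ 16462 in³.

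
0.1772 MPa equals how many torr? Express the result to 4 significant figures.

1 MPa = 7500.62 torr.
0.1772 × 7500.62 ≈ 1329 torr.

1329 torr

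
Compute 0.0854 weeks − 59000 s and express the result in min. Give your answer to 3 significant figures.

-123 minutes

0.0854 wk = 860.832 min and 59000 s = 983.333 min.
860.832 − 983.333 ≈ -123 min.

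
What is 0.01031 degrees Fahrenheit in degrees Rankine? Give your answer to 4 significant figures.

459.7 °R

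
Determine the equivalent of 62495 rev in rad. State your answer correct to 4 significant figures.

392700 rad

1 rev = 6.28319 rad.
Thus 62495 × 6.28319 ≈ 392700 rad.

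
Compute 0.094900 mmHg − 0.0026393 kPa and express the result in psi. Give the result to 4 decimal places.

0.094900 mmHg = 0.00183506 psi and 0.0026393 kPa = 0.000382798 psi.
0.00183506 − 0.000382798 ≈ 0.0015 psi.

0.0015 psi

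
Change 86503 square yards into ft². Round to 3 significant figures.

779000 square feet

1 yd² = 9.00000 ft².
So 86503 × 9.00000 ≈ 779000 ft².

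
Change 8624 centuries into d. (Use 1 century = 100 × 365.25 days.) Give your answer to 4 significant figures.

3.150e+8 days

1 century = 36525.0 d.
So 8624 × 36525.0 ≈ 3.150e+8 d.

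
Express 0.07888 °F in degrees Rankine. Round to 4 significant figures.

459.7 degrees Rankine

°R = °F + 459.67.
Applying the formula gives 459.7 °R.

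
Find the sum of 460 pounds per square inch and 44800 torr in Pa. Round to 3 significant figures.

9.14e+6 Pa

460 psi = 3.17159e+6 Pa and 44800 torr = 5.97284e+6 Pa.
3.17159e+6 + 5.97284e+6 ≈ 9.14e+6 Pa.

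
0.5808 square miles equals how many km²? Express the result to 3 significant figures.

1.50 square kilometers

1 square mile = 2.58999 km².
0.5808 × 2.58999 ≈ 1.50 km².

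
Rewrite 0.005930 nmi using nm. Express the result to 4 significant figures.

1 nautical mile = 1.85200 × 10^12 nm.
Thus 0.005930 × 1.85200 × 10^12 ≈ 1.098 × 10^10 nm.

1.098 × 10^10 nanometers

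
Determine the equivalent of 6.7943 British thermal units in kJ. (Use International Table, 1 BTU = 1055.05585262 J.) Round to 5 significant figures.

7.1684 kJ

1 BTU = 1.05506 kJ.
Thus 6.7943 × 1.05506 ≈ 7.1684 kJ.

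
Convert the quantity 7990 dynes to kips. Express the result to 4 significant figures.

1.796e-5 kip

1 dyne = 2.24809e-9 kip.
Thus 7990 × 2.24809e-9 ≈ 1.796e-5 kip.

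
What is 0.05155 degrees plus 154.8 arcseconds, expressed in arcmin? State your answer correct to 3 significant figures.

0.05155 ° = 3.09300 arcmin and 154.8 arcsec = 2.58000 arcmin.
3.09300 + 2.58000 ≈ 5.67 arcmin.

5.67 arcminutes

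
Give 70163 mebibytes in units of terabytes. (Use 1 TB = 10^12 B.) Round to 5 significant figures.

0.073571 TB

1 MiB = 1.048576 × 10^-6 terabytes.
70163 × 1.048576 × 10^-6 ≈ 0.073571 TB.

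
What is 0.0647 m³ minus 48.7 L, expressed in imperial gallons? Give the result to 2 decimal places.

3.52 imperial gallons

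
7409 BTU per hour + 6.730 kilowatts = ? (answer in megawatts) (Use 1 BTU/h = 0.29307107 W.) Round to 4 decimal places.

0.0089 MW

7409 BTU/h = 0.00217136 MW and 6.730 kW = 0.00673000 MW.
0.00217136 + 0.00673000 ≈ 0.0089 MW.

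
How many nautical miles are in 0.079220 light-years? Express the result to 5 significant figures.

1 light-year = 5.10839 × 10^12 nmi.
Thus 0.079220 × 5.10839 × 10^12 ≈ 4.0469 × 10^11 nmi.

4.0469 × 10^11 nmi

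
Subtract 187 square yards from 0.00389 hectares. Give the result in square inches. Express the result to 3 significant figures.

-182000 in²

0.00389 ha = 60295.1 in² and 187 yd² = 242352 in².
60295.1 − 242352 ≈ -182000 in².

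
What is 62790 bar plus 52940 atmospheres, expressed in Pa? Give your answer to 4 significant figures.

1.164 × 10^10 pascals

62790 bar = 6.27900 × 10^9 Pa and 52940 atm = 5.36415 × 10^9 Pa.
6.27900 × 10^9 + 5.36415 × 10^9 ≈ 1.164 × 10^10 Pa.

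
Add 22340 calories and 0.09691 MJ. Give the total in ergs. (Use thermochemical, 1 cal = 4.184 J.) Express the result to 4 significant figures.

1.904 × 10^12 erg

22340 cal = 9.34706 × 10^11 erg and 0.09691 MJ = 9.69100 × 10^11 erg.
9.34706 × 10^11 + 9.69100 × 10^11 ≈ 1.904 × 10^12 erg.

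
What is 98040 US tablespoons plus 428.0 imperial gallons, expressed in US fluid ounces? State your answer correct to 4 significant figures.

114800 US fl oz

98040 US tbsp = 49020.0 US fl oz and 428.0 imp gal = 65792.8 US fl oz.
49020.0 + 65792.8 ≈ 114800 US fl oz.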